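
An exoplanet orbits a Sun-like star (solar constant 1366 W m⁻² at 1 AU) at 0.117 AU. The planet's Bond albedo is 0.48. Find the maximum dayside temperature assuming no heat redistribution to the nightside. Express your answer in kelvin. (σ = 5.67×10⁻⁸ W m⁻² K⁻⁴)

Flux at 0.117 AU: S = 1366/0.117² = 9.98×10⁴ W m⁻².
With no redistribution each surface element balances locally: S(1−A) = σT⁴.
T = [9.98×10⁴ × 0.52 / 5.67×10⁻⁸]^(1/4) = (9.15×10¹¹)^(1/4) = 978 K.

T_ss ≈ 978 K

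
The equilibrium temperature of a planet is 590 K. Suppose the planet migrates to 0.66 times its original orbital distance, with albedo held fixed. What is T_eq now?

T_eq ≈ 726 K

T_eq ∝ L^(1/4) · d^(−1/2).
T′ = 590 / 0.66^(1/2) = 726 K.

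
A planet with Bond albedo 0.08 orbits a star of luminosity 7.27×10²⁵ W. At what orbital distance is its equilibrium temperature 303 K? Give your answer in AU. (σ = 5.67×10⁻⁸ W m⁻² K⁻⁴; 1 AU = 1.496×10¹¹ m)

d ≈ 0.353 AU

From T_eq⁴ = L(1−A)/(16πσd²): d = √[L(1−A)/(16πσT_eq⁴)].
d = √[7.27×10²⁵ × 0.92 / (16π × 5.67×10⁻⁸ × (303)⁴)] = 5.28×10¹⁰ m = 0.353 AU.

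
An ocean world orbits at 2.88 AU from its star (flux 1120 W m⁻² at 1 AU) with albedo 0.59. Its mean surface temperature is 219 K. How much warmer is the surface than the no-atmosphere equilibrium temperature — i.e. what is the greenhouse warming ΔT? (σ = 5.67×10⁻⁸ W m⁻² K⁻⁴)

ΔT ≈ 94.0 K

S = 1120/2.88² = 135.0 W m⁻².
T_eq = [S(1−A)/(4σ)]^(1/4) = [135.0×0.41/(4×5.67×10⁻⁸)]^(1/4) = 125.0 K.
ΔT = T_surf − T_eq = 219 − 125.0.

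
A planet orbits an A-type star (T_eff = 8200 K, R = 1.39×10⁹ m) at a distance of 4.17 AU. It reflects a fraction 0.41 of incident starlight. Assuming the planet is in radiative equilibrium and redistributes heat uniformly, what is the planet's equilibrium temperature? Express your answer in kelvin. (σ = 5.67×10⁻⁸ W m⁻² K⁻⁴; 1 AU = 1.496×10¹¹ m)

d = 4.17 AU = 6.24×10¹¹ m.
L = 4πR_⋆²σT_⋆⁴ = 4π(1.39×10⁹)² × 5.67×10⁻⁸ × (8200)⁴ = 6.22×10²⁷ W.
S = L/(4πd²) = 1270 W m⁻².
Energy balance: absorbed = emitted ⇒ πR²·S(1−A) = 4πR²·σT_eq⁴, so T_eq⁴ = S(1−A)/(4σ).
T_eq = [1270 × 0.59 / (4 × 5.67×10⁻⁸)]^(1/4) = (3.31×10⁹)^(1/4) = 240 K.

T_eq ≈ 240 K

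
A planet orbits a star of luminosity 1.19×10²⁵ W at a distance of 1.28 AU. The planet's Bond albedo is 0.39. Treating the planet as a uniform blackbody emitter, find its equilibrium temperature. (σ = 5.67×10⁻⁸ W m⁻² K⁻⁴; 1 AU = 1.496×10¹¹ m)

T_eq ≈ 91.3 K

d = 1.28 AU = 1.91×10¹¹ m.
Flux: S = L/(4πd²) = 1.19×10²⁵/(4π×(1.91×10¹¹)²) = 25.8 W m⁻².
Energy balance: absorbed = emitted ⇒ πR²·S(1−A) = 4πR²·σT_eq⁴, so T_eq⁴ = S(1−A)/(4σ).
T_eq = [25.8 × 0.61 / (4 × 5.67×10⁻⁸)]^(1/4) = (6.95×10⁷)^(1/4) = 91.3 K.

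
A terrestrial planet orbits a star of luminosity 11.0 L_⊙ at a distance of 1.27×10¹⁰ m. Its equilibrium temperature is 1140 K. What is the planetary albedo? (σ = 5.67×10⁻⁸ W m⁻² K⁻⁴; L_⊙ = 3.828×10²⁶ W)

L = 11.0 × 3.828×10²⁶ = 4.21×10²⁷ W.
Flux: S = L/(4πd²) = 4.21×10²⁷/(4π×(1.27×10¹⁰)²) = 2.08×10⁶ W m⁻².
From T_eq⁴ = S(1−A)/(4σ): 1−A = 4σT_eq⁴/S.
1−A = 4 × 5.67×10⁻⁸ × (1140)⁴ / 2.08×10⁶ = 0.184.

A ≈ 0.82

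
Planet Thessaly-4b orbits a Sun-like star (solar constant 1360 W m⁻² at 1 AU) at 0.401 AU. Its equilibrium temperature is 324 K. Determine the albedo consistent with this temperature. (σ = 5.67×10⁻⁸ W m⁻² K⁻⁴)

Flux at 0.401 AU: S = 1360/0.401² = 8460 W m⁻².
From T_eq⁴ = S(1−A)/(4σ): 1−A = 4σT_eq⁴/S.
1−A = 4 × 5.67×10⁻⁸ × (324)⁴ / 8460 = 0.296.

A ≈ 0.70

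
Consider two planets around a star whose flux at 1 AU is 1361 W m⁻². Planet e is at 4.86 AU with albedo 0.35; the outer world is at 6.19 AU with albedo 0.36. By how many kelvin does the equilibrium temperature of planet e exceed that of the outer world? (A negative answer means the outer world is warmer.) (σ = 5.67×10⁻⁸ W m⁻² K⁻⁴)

ΔT ≈ 13.3 K

T_eq = [S₀(1−A)/(4σd²)]^(1/4), so T ∝ (1−A)^(1/4) / √d.
T₁ = [1361×0.65/(4×5.67×10⁻⁸×4.86²)]^(1/4) = 113.36 K.
T₂ = [1361×0.64/(4×5.67×10⁻⁸×6.19²)]^(1/4) = 100.06 K.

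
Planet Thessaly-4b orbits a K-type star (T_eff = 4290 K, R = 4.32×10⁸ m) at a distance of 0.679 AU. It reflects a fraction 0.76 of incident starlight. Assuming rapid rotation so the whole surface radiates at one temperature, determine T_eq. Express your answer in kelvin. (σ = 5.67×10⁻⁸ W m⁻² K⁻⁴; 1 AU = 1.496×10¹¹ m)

T_eq ≈ 138 K

d = 0.679 AU = 1.02×10¹¹ m.
L = 4πR_⋆²σT_⋆⁴ = 4π(4.32×10⁸)² × 5.67×10⁻⁸ × (4290)⁴ = 4.50×10²⁵ W.
S = L/(4πd²) = 347 W m⁻².
Energy balance: absorbed = emitted ⇒ πR²·S(1−A) = 4πR²·σT_eq⁴, so T_eq⁴ = S(1−A)/(4σ).
T_eq = [347 × 0.24 / (4 × 5.67×10⁻⁸)]^(1/4) = (3.68×10⁸)^(1/4) = 138 K.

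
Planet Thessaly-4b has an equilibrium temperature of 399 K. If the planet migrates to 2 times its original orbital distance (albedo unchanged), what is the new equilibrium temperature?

T_eq ≈ 282 K

T_eq ∝ L^(1/4) · d^(−1/2).
T′ = 399 / 2^(1/2) = 282 K.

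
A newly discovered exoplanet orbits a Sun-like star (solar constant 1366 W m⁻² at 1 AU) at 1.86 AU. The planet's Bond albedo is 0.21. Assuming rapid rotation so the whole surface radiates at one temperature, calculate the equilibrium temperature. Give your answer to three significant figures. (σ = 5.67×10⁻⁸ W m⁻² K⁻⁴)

Flux at 1.86 AU: S = 1366/1.86² = 395 W m⁻².
Energy balance: absorbed = emitted ⇒ πR²·S(1−A) = 4πR²·σT_eq⁴, so T_eq⁴ = S(1−A)/(4σ).
T_eq = [395 × 0.79 / (4 × 5.67×10⁻⁸)]^(1/4) = (1.38×10⁹)^(1/4) = 193 K.

T_eq ≈ 193 K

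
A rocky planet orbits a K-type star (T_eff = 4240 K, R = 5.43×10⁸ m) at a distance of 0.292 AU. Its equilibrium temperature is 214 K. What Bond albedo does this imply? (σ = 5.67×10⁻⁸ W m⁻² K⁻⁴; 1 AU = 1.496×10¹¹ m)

d = 0.292 AU = 4.37×10¹⁰ m.
L = 4πR_⋆²σT_⋆⁴ = 4π(5.43×10⁸)² × 5.67×10⁻⁸ × (4240)⁴ = 6.79×10²⁵ W.
S = L/(4πd²) = 2830 W m⁻².
From T_eq⁴ = S(1−A)/(4σ): 1−A = 4σT_eq⁴/S.
1−A = 4 × 5.67×10⁻⁸ × (214)⁴ / 2830 = 0.168.

A ≈ 0.83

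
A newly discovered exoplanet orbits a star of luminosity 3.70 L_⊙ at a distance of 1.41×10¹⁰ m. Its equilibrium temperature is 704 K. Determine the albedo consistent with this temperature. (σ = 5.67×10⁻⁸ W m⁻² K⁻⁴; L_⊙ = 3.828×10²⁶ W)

L = 3.70 × 3.828×10²⁶ = 1.42×10²⁷ W.
Flux: S = L/(4πd²) = 1.42×10²⁷/(4π×(1.41×10¹⁰)²) = 5.67×10⁵ W m⁻².
From T_eq⁴ = S(1−A)/(4σ): 1−A = 4σT_eq⁴/S.
1−A = 4 × 5.67×10⁻⁸ × (704)⁴ / 5.67×10⁵ = 0.098.

A ≈ 0.90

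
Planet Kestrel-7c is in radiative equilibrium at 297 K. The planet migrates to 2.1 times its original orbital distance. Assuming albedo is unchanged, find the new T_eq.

T_eq ≈ 205 K

T_eq ∝ L^(1/4) · d^(−1/2).
T′ = 297 / 2.1^(1/2) = 205 K.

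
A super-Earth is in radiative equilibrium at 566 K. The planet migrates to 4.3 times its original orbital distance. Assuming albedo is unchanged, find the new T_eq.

T_eq ≈ 273 K

T_eq ∝ L^(1/4) · d^(−1/2).
T′ = 566 / 4.3^(1/2) = 273 K.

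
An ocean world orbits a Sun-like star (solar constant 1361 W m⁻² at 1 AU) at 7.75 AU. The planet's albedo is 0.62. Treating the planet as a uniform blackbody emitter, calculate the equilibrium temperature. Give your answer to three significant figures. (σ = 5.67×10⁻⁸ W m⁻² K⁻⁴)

Flux at 7.75 AU: S = 1361/7.75² = 22.7 W m⁻².
Energy balance: absorbed = emitted ⇒ πR²·S(1−A) = 4πR²·σT_eq⁴, so T_eq⁴ = S(1−A)/(4σ).
T_eq = [22.7 × 0.38 / (4 × 5.67×10⁻⁸)]^(1/4) = (3.80×10⁷)^(1/4) = 78.5 K.

T_eq ≈ 78.5 K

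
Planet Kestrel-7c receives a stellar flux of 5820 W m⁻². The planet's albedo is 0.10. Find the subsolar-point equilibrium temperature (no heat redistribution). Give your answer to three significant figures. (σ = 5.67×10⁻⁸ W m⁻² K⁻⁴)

At the subsolar point the surface absorbs S(1−A) and emits σT⁴ per unit area — no factor of 4, since only the local patch is in balance.
T = [5820 × 0.90 / 5.67×10⁻⁸]^(1/4) = (9.24×10¹⁰)^(1/4) = 551 K.

T_ss ≈ 551 K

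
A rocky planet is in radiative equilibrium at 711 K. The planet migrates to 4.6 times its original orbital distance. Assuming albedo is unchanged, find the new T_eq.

T_eq ∝ L^(1/4) · d^(−1/2).
T′ = 711 / 4.6^(1/2) = 332 K.

T_eq ≈ 332 K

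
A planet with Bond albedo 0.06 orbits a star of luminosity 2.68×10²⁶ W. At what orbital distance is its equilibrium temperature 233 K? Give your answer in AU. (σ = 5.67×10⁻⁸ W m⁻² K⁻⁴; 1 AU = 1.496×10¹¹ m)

From T_eq⁴ = L(1−A)/(16πσd²): d = √[L(1−A)/(16πσT_eq⁴)].
d = √[2.68×10²⁶ × 0.94 / (16π × 5.67×10⁻⁸ × (233)⁴)] = 1.73×10¹¹ m = 1.16 AU.

d ≈ 1.16 AU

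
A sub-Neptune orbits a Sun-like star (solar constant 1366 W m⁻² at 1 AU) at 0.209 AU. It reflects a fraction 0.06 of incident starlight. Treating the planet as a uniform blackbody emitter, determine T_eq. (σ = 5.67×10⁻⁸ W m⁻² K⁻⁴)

T_eq ≈ 600 K

Flux at 0.209 AU: S = 1366/0.209² = 3.13×10⁴ W m⁻².
Energy balance: absorbed = emitted ⇒ πR²·S(1−A) = 4πR²·σT_eq⁴, so T_eq⁴ = S(1−A)/(4σ).
T_eq = [3.13×10⁴ × 0.94 / (4 × 5.67×10⁻⁸)]^(1/4) = (1.30×10¹¹)^(1/4) = 600 K.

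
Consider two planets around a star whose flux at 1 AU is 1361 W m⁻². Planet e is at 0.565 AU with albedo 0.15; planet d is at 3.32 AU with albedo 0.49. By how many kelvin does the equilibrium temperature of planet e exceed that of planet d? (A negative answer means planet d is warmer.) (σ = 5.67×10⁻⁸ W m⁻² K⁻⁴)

ΔT ≈ 226.5 K

T_eq = [S₀(1−A)/(4σd²)]^(1/4), so T ∝ (1−A)^(1/4) / √d.
T₁ = [1361×0.85/(4×5.67×10⁻⁸×0.565²)]^(1/4) = 355.54 K.
T₂ = [1361×0.51/(4×5.67×10⁻⁸×3.32²)]^(1/4) = 129.09 K.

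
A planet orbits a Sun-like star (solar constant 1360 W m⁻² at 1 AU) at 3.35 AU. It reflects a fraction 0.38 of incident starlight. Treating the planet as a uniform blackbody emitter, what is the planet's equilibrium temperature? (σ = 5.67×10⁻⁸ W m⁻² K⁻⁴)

Flux at 3.35 AU: S = 1360/3.35² = 121 W m⁻².
Energy balance: absorbed = emitted ⇒ πR²·S(1−A) = 4πR²·σT_eq⁴, so T_eq⁴ = S(1−A)/(4σ).
T_eq = [121 × 0.62 / (4 × 5.67×10⁻⁸)]^(1/4) = (3.31×10⁸)^(1/4) = 135 K.

T_eq ≈ 135 K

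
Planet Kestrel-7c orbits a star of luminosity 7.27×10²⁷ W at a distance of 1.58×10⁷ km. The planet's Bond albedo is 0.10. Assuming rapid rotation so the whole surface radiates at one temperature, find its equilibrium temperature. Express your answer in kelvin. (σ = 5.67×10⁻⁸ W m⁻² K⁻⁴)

T_eq ≈ 1740 K

d = 1.58×10⁷ km = 1.58×10¹⁰ m.
Flux: S = L/(4πd²) = 7.27×10²⁷/(4π×(1.58×10¹⁰)²) = 2.32×10⁶ W m⁻².
Energy balance: absorbed = emitted ⇒ πR²·S(1−A) = 4πR²·σT_eq⁴, so T_eq⁴ = S(1−A)/(4σ).
T_eq = [2.32×10⁶ × 0.90 / (4 × 5.67×10⁻⁸)]^(1/4) = (9.20×10¹²)^(1/4) = 1740 K.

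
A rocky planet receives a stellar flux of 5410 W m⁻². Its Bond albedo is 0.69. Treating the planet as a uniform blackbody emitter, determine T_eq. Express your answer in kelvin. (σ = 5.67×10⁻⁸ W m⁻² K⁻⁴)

Energy balance: absorbed = emitted ⇒ πR²·S(1−A) = 4πR²·σT_eq⁴, so T_eq⁴ = S(1−A)/(4σ).
T_eq = [5410 × 0.31 / (4 × 5.67×10⁻⁸)]^(1/4) = (7.39×10⁹)^(1/4) = 293 K.

T_eq ≈ 293 K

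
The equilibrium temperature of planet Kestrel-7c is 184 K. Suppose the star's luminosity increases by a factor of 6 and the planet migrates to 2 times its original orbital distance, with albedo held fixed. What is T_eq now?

T_eq ≈ 204 K

T_eq ∝ L^(1/4) · d^(−1/2).
T′ = 184 × 6^(1/4) / 2^(1/2) = 204 K.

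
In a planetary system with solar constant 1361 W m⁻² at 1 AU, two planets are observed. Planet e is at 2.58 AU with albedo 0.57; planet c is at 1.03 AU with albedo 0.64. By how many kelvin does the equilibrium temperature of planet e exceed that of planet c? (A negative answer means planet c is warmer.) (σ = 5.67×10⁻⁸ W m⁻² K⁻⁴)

T_eq = [S₀(1−A)/(4σd²)]^(1/4), so T ∝ (1−A)^(1/4) / √d.
T₁ = [1361×0.43/(4×5.67×10⁻⁸×2.58²)]^(1/4) = 140.32 K.
T₂ = [1361×0.36/(4×5.67×10⁻⁸×1.03²)]^(1/4) = 212.43 K.

ΔT ≈ -72.1 K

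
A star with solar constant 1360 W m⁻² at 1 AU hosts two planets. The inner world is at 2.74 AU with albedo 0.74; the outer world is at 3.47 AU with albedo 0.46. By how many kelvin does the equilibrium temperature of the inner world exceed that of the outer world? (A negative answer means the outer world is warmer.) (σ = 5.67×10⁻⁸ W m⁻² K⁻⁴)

T_eq = [S₀(1−A)/(4σd²)]^(1/4), so T ∝ (1−A)^(1/4) / √d.
T₁ = [1360×0.26/(4×5.67×10⁻⁸×2.74²)]^(1/4) = 120.04 K.
T₂ = [1360×0.54/(4×5.67×10⁻⁸×3.47²)]^(1/4) = 128.06 K.

ΔT ≈ -8.0 K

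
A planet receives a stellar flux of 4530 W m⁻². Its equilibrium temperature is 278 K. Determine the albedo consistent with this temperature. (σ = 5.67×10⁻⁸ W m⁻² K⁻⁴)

A ≈ 0.70

From T_eq⁴ = S(1−A)/(4σ): 1−A = 4σT_eq⁴/S.
1−A = 4 × 5.67×10⁻⁸ × (278)⁴ / 4530 = 0.299.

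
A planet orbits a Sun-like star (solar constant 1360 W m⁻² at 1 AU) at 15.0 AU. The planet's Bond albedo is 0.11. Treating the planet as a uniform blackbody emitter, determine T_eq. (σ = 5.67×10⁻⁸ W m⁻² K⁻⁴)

T_eq ≈ 69.8 K

Flux at 15.0 AU: S = 1360/15.0² = 6.04 W m⁻².
Energy balance: absorbed = emitted ⇒ πR²·S(1−A) = 4πR²·σT_eq⁴, so T_eq⁴ = S(1−A)/(4σ).
T_eq = [6.04 × 0.89 / (4 × 5.67×10⁻⁸)]^(1/4) = (2.37×10⁷)^(1/4) = 69.8 K.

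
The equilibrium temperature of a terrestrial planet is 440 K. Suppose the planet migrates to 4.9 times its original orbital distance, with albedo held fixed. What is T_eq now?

T_eq ≈ 199 K

T_eq ∝ L^(1/4) · d^(−1/2).
T′ = 440 / 4.9^(1/2) = 199 K.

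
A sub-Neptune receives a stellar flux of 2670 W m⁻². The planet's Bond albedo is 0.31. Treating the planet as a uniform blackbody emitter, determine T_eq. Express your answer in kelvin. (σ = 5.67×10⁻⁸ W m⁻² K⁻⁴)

Energy balance: absorbed = emitted ⇒ πR²·S(1−A) = 4πR²·σT_eq⁴, so T_eq⁴ = S(1−A)/(4σ).
T_eq = [2670 × 0.69 / (4 × 5.67×10⁻⁸)]^(1/4) = (8.12×10⁹)^(1/4) = 300 K.

T_eq ≈ 300 K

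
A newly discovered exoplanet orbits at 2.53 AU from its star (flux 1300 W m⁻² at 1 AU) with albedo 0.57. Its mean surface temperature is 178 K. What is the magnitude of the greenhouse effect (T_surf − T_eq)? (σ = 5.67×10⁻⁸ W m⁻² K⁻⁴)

S = 1300/2.53² = 203.1 W m⁻².
T_eq = [S(1−A)/(4σ)]^(1/4) = [203.1×0.43/(4×5.67×10⁻⁸)]^(1/4) = 140.1 K.
ΔT = T_surf − T_eq = 178 − 140.1.

ΔT ≈ 37.9 K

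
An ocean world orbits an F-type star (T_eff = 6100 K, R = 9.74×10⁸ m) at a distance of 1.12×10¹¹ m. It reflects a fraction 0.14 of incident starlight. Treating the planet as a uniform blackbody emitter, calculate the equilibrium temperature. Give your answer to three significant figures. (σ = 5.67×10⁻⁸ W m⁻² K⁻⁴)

L = 4πR_⋆²σT_⋆⁴ = 4π(9.74×10⁸)² × 5.67×10⁻⁸ × (6100)⁴ = 9.36×10²⁶ W.
S = L/(4πd²) = 5940 W m⁻².
Energy balance: absorbed = emitted ⇒ πR²·S(1−A) = 4πR²·σT_eq⁴, so T_eq⁴ = S(1−A)/(4σ).
T_eq = [5940 × 0.86 / (4 × 5.67×10⁻⁸)]^(1/4) = (2.25×10¹⁰)^(1/4) = 387 K.

T_eq ≈ 387 K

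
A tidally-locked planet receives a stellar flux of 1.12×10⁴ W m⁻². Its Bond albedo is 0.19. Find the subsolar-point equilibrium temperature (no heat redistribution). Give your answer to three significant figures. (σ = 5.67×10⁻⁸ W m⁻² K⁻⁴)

At the subsolar point the surface absorbs S(1−A) and emits σT⁴ per unit area — no factor of 4, since only the local patch is in balance.
T = [1.12×10⁴ × 0.81 / 5.67×10⁻⁸]^(1/4) = (1.60×10¹¹)^(1/4) = 632 K.

T_ss ≈ 632 K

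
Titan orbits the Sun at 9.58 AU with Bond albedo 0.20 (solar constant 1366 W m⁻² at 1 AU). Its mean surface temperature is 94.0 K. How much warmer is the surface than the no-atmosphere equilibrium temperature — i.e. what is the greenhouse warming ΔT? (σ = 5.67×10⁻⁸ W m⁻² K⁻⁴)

S = 1366/9.58² = 14.88 W m⁻².
T_eq = [S(1−A)/(4σ)]^(1/4) = [14.88×0.80/(4×5.67×10⁻⁸)]^(1/4) = 85.1 K.
ΔT = T_surf − T_eq = 94 − 85.1.

ΔT ≈ 8.9 K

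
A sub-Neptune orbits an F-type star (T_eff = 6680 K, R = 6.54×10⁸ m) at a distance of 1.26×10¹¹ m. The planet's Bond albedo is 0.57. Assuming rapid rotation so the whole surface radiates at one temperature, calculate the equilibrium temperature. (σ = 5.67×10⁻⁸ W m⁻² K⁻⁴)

L = 4πR_⋆²σT_⋆⁴ = 4π(6.54×10⁸)² × 5.67×10⁻⁸ × (6680)⁴ = 6.07×10²⁶ W.
S = L/(4πd²) = 3040 W m⁻².
Energy balance: absorbed = emitted ⇒ πR²·S(1−A) = 4πR²·σT_eq⁴, so T_eq⁴ = S(1−A)/(4σ).
T_eq = [3040 × 0.43 / (4 × 5.67×10⁻⁸)]^(1/4) = (5.77×10⁹)^(1/4) = 276 K.

T_eq ≈ 276 K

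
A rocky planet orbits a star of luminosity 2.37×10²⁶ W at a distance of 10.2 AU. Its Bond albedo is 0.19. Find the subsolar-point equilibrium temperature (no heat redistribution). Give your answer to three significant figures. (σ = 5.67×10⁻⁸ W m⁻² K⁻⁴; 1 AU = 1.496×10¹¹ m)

d = 10.2 AU = 1.53×10¹² m.
Flux: S = L/(4πd²) = 2.37×10²⁶/(4π×(1.53×10¹²)²) = 8.10 W m⁻².
At the subsolar point the surface absorbs S(1−A) and emits σT⁴ per unit area — no factor of 4, since only the local patch is in balance.
T = [8.10 × 0.81 / 5.67×10⁻⁸]^(1/4) = (1.16×10⁸)^(1/4) = 104 K.

T_ss ≈ 104 K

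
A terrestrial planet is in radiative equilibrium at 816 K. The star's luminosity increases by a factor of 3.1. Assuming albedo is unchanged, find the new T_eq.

T_eq ≈ 1080 K

T_eq ∝ L^(1/4) · d^(−1/2).
T′ = 816 × 3.1^(1/4) = 1080 K.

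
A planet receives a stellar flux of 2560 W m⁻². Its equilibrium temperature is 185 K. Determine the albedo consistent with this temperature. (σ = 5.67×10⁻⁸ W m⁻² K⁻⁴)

From T_eq⁴ = S(1−A)/(4σ): 1−A = 4σT_eq⁴/S.
1−A = 4 × 5.67×10⁻⁸ × (185)⁴ / 2560 = 0.104.

A ≈ 0.90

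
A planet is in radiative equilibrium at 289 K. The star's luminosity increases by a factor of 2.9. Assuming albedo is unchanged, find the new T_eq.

T_eq ∝ L^(1/4) · d^(−1/2).
T′ = 289 × 2.9^(1/4) = 377 K.

T_eq ≈ 377 K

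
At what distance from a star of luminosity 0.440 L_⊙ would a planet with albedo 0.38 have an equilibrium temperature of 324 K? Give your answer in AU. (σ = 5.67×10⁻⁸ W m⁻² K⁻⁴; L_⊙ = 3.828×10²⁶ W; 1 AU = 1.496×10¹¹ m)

L = 0.440 × 3.828×10²⁶ = 1.68×10²⁶ W.
From T_eq⁴ = L(1−A)/(16πσd²): d = √[L(1−A)/(16πσT_eq⁴)].
d = √[1.68×10²⁶ × 0.62 / (16π × 5.67×10⁻⁸ × (324)⁴)] = 5.77×10¹⁰ m = 0.385 AU.

d ≈ 0.385 AU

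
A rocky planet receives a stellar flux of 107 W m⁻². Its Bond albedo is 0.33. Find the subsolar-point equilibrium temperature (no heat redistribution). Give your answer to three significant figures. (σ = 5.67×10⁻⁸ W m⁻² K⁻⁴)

At the subsolar point the surface absorbs S(1−A) and emits σT⁴ per unit area — no factor of 4, since only the local patch is in balance.
T = [107 × 0.67 / 5.67×10⁻⁸]^(1/4) = (1.26×10⁹)^(1/4) = 189 K.

T_ss ≈ 189 K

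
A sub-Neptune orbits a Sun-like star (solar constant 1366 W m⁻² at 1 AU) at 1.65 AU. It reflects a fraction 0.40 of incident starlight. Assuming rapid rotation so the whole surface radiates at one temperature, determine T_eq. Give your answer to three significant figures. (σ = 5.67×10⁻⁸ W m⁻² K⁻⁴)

Flux at 1.65 AU: S = 1366/1.65² = 502 W m⁻².
Energy balance: absorbed = emitted ⇒ πR²·S(1−A) = 4πR²·σT_eq⁴, so T_eq⁴ = S(1−A)/(4σ).
T_eq = [502 × 0.60 / (4 × 5.67×10⁻⁸)]^(1/4) = (1.33×10⁹)^(1/4) = 191 K.

T_eq ≈ 191 K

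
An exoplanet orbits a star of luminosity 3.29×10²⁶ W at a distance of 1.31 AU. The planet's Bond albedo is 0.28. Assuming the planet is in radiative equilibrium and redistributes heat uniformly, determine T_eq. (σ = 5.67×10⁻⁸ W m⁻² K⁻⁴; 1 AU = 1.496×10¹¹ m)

T_eq ≈ 216 K

d = 1.31 AU = 1.96×10¹¹ m.
Flux: S = L/(4πd²) = 3.29×10²⁶/(4π×(1.96×10¹¹)²) = 682 W m⁻².
Energy balance: absorbed = emitted ⇒ πR²·S(1−A) = 4πR²·σT_eq⁴, so T_eq⁴ = S(1−A)/(4σ).
T_eq = [682 × 0.72 / (4 × 5.67×10⁻⁸)]^(1/4) = (2.16×10⁹)^(1/4) = 216 K.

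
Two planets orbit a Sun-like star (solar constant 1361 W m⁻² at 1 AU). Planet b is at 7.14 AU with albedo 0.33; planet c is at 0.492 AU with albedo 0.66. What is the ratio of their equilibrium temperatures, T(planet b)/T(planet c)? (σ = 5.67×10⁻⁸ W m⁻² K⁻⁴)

T_eq = [S₀(1−A)/(4σd²)]^(1/4), so T ∝ (1−A)^(1/4) / √d.
T₁ = [1361×0.67/(4×5.67×10⁻⁸×7.14²)]^(1/4) = 94.24 K.
T₂ = [1361×0.34/(4×5.67×10⁻⁸×0.492²)]^(1/4) = 303.00 K.

T₁/T₂ ≈ 0.311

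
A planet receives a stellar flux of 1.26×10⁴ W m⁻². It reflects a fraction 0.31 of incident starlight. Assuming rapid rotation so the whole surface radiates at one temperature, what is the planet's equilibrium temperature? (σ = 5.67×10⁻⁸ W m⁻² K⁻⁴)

Energy balance: absorbed = emitted ⇒ πR²·S(1−A) = 4πR²·σT_eq⁴, so T_eq⁴ = S(1−A)/(4σ).
T_eq = [1.26×10⁴ × 0.69 / (4 × 5.67×10⁻⁸)]^(1/4) = (3.83×10¹⁰)^(1/4) = 442 K.

T_eq ≈ 442 K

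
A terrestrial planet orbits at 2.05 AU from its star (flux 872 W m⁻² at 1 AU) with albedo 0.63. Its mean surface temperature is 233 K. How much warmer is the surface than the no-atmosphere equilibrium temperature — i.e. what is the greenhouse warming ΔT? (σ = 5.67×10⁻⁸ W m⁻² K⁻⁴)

S = 872/2.05² = 207.5 W m⁻².
T_eq = [S(1−A)/(4σ)]^(1/4) = [207.5×0.37/(4×5.67×10⁻⁸)]^(1/4) = 135.6 K.
ΔT = T_surf − T_eq = 233 − 135.6.

ΔT ≈ 97.4 K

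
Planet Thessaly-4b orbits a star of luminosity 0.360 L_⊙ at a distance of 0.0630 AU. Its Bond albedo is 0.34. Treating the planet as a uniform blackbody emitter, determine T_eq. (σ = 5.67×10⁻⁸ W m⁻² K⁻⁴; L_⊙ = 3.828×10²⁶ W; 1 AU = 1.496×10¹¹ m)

d = 0.0630 AU = 9.42×10⁹ m.
L = 0.360 × 3.828×10²⁶ = 1.38×10²⁶ W.
Flux: S = L/(4πd²) = 1.38×10²⁶/(4π×(9.42×10⁹)²) = 1.23×10⁵ W m⁻².
Energy balance: absorbed = emitted ⇒ πR²·S(1−A) = 4πR²·σT_eq⁴, so T_eq⁴ = S(1−A)/(4σ).
T_eq = [1.23×10⁵ × 0.66 / (4 × 5.67×10⁻⁸)]^(1/4) = (3.59×10¹¹)^(1/4) = 774 K.

T_eq ≈ 774 K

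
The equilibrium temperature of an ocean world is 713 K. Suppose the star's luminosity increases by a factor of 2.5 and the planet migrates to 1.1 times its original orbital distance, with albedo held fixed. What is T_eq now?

T_eq ∝ L^(1/4) · d^(−1/2).
T′ = 713 × 2.5^(1/4) / 1.1^(1/2) = 855 K.

T_eq ≈ 855 K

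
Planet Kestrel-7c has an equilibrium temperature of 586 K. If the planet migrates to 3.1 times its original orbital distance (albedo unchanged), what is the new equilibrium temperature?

T_eq ∝ L^(1/4) · d^(−1/2).
T′ = 586 / 3.1^(1/2) = 333 K.

T_eq ≈ 333 K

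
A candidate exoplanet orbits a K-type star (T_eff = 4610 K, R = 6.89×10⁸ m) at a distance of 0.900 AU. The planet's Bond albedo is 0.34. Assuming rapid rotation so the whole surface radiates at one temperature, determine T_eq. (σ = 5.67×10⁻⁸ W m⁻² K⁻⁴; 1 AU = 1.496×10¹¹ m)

d = 0.900 AU = 1.35×10¹¹ m.
L = 4πR_⋆²σT_⋆⁴ = 4π(6.89×10⁸)² × 5.67×10⁻⁸ × (4610)⁴ = 1.53×10²⁶ W.
S = L/(4πd²) = 671 W m⁻².
Energy balance: absorbed = emitted ⇒ πR²·S(1−A) = 4πR²·σT_eq⁴, so T_eq⁴ = S(1−A)/(4σ).
T_eq = [671 × 0.66 / (4 × 5.67×10⁻⁸)]^(1/4) = (1.95×10⁹)^(1/4) = 210 K.

T_eq ≈ 210 K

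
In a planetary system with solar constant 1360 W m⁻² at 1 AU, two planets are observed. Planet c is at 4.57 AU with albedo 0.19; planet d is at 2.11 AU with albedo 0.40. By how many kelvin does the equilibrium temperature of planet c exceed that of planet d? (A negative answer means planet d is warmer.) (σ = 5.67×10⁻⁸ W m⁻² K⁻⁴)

ΔT ≈ -45.1 K

T_eq = [S₀(1−A)/(4σd²)]^(1/4), so T ∝ (1−A)^(1/4) / √d.
T₁ = [1360×0.81/(4×5.67×10⁻⁸×4.57²)]^(1/4) = 123.49 K.
T₂ = [1360×0.60/(4×5.67×10⁻⁸×2.11²)]^(1/4) = 168.61 K.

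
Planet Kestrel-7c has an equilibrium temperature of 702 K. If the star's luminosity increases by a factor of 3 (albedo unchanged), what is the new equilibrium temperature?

T_eq ≈ 924 K

T_eq ∝ L^(1/4) · d^(−1/2).
T′ = 702 × 3^(1/4) = 924 K.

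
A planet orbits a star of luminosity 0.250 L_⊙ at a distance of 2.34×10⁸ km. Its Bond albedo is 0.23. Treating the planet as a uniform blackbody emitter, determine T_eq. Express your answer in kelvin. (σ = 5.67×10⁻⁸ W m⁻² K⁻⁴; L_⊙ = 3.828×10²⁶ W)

d = 2.34×10⁸ km = 2.34×10¹¹ m.
L = 0.250 × 3.828×10²⁶ = 9.57×10²⁵ W.
Flux: S = L/(4πd²) = 9.57×10²⁵/(4π×(2.34×10¹¹)²) = 139 W m⁻².
Energy balance: absorbed = emitted ⇒ πR²·S(1−A) = 4πR²·σT_eq⁴, so T_eq⁴ = S(1−A)/(4σ).
T_eq = [139 × 0.77 / (4 × 5.67×10⁻⁸)]^(1/4) = (4.72×10⁸)^(1/4) = 147 K.

T_eq ≈ 147 K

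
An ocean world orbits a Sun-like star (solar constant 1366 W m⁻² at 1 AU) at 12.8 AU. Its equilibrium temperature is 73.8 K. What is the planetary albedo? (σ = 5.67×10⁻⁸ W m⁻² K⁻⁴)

A ≈ 0.19

Flux at 12.8 AU: S = 1366/12.8² = 8.34 W m⁻².
From T_eq⁴ = S(1−A)/(4σ): 1−A = 4σT_eq⁴/S.
1−A = 4 × 5.67×10⁻⁸ × (73.8)⁴ / 8.34 = 0.807.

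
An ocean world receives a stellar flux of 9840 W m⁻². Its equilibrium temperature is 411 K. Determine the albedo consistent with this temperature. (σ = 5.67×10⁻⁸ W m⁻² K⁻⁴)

A ≈ 0.34

From T_eq⁴ = S(1−A)/(4σ): 1−A = 4σT_eq⁴/S.
1−A = 4 × 5.67×10⁻⁸ × (411)⁴ / 9840 = 0.658.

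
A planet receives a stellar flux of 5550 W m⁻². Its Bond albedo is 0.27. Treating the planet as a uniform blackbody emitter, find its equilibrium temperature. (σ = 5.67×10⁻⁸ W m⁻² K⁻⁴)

T_eq ≈ 366 K

Energy balance: absorbed = emitted ⇒ πR²·S(1−A) = 4πR²·σT_eq⁴, so T_eq⁴ = S(1−A)/(4σ).
T_eq = [5550 × 0.73 / (4 × 5.67×10⁻⁸)]^(1/4) = (1.79×10¹⁰)^(1/4) = 366 K.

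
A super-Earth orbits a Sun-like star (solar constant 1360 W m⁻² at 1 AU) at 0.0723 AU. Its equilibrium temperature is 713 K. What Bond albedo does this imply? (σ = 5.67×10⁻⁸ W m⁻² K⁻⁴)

Flux at 0.0723 AU: S = 1360/0.0723² = 2.60×10⁵ W m⁻².
From T_eq⁴ = S(1−A)/(4σ): 1−A = 4σT_eq⁴/S.
1−A = 4 × 5.67×10⁻⁸ × (713)⁴ / 2.60×10⁵ = 0.225.

A ≈ 0.77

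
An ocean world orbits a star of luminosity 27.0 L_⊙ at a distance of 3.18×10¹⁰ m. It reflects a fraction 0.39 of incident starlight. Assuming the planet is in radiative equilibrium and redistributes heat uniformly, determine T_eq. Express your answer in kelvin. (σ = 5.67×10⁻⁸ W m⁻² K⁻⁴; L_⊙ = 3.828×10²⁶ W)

L = 27.0 × 3.828×10²⁶ = 1.03×10²⁸ W.
Flux: S = L/(4πd²) = 1.03×10²⁸/(4π×(3.18×10¹⁰)²) = 8.13×10⁵ W m⁻².
Energy balance: absorbed = emitted ⇒ πR²·S(1−A) = 4πR²·σT_eq⁴, so T_eq⁴ = S(1−A)/(4σ).
T_eq = [8.13×10⁵ × 0.61 / (4 × 5.67×10⁻⁸)]^(1/4) = (2.19×10¹²)^(1/4) = 1220 K.

T_eq ≈ 1220 K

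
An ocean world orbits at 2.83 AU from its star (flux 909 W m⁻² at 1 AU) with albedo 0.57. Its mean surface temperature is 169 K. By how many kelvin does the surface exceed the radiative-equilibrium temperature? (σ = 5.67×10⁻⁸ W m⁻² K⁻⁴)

ΔT ≈ 47.9 K

S = 909/2.83² = 113.5 W m⁻².
T_eq = [S(1−A)/(4σ)]^(1/4) = [113.5×0.43/(4×5.67×10⁻⁸)]^(1/4) = 121.1 K.
ΔT = T_surf − T_eq = 169 − 121.1.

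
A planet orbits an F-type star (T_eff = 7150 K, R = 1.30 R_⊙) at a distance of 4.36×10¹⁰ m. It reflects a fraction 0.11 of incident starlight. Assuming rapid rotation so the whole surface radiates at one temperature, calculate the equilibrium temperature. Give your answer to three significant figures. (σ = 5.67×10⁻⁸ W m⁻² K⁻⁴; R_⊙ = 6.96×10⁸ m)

T_eq ≈ 707 K

R_⋆ = 1.30 × 6.96×10⁸ = 9.05×10⁸ m.
L = 4πR_⋆²σT_⋆⁴ = 4π(9.05×10⁸)² × 5.67×10⁻⁸ × (7150)⁴ = 1.52×10²⁷ W.
S = L/(4πd²) = 6.38×10⁴ W m⁻².
Energy balance: absorbed = emitted ⇒ πR²·S(1−A) = 4πR²·σT_eq⁴, so T_eq⁴ = S(1−A)/(4σ).
T_eq = [6.38×10⁴ × 0.89 / (4 × 5.67×10⁻⁸)]^(1/4) = (2.50×10¹¹)^(1/4) = 707 K.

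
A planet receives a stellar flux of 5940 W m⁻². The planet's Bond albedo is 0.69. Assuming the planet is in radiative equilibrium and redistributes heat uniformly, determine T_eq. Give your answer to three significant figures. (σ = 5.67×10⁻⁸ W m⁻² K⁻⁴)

Energy balance: absorbed = emitted ⇒ πR²·S(1−A) = 4πR²·σT_eq⁴, so T_eq⁴ = S(1−A)/(4σ).
T_eq = [5940 × 0.31 / (4 × 5.67×10⁻⁸)]^(1/4) = (8.12×10⁹)^(1/4) = 300 K.

T_eq ≈ 300 K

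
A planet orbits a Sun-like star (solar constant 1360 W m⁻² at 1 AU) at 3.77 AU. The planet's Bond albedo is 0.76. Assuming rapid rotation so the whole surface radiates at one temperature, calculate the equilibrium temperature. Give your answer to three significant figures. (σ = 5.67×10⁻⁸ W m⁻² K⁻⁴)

Flux at 3.77 AU: S = 1360/3.77² = 95.7 W m⁻².
Energy balance: absorbed = emitted ⇒ πR²·S(1−A) = 4πR²·σT_eq⁴, so T_eq⁴ = S(1−A)/(4σ).
T_eq = [95.7 × 0.24 / (4 × 5.67×10⁻⁸)]^(1/4) = (1.01×10⁸)^(1/4) = 100 K.

T_eq ≈ 100 K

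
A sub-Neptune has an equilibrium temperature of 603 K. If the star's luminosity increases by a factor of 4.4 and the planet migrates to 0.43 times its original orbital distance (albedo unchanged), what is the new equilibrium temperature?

T_eq ∝ L^(1/4) · d^(−1/2).
T′ = 603 × 4.4^(1/4) / 0.43^(1/2) = 1330 K.

T_eq ≈ 1330 K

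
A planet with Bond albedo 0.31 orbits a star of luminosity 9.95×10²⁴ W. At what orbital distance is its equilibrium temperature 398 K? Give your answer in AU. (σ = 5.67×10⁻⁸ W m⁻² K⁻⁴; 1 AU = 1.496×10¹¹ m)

d ≈ 0.0655 AU

From T_eq⁴ = L(1−A)/(16πσd²): d = √[L(1−A)/(16πσT_eq⁴)].
d = √[9.95×10²⁴ × 0.69 / (16π × 5.67×10⁻⁸ × (398)⁴)] = 9.80×10⁹ m = 0.0655 AU.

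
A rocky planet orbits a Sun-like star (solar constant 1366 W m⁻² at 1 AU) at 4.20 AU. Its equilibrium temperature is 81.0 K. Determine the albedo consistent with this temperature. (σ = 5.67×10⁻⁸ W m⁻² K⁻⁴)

A ≈ 0.87

Flux at 4.20 AU: S = 1366/4.20² = 77.4 W m⁻².
From T_eq⁴ = S(1−A)/(4σ): 1−A = 4σT_eq⁴/S.
1−A = 4 × 5.67×10⁻⁸ × (81.0)⁴ / 77.4 = 0.126.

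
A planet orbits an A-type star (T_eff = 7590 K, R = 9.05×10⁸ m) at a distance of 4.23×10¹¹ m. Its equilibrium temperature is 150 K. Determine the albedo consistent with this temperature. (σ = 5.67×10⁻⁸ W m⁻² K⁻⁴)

A ≈ 0.87

L = 4πR_⋆²σT_⋆⁴ = 4π(9.05×10⁸)² × 5.67×10⁻⁸ × (7590)⁴ = 1.94×10²⁷ W.
S = L/(4πd²) = 861 W m⁻².
From T_eq⁴ = S(1−A)/(4σ): 1−A = 4σT_eq⁴/S.
1−A = 4 × 5.67×10⁻⁸ × (150)⁴ / 861 = 0.133.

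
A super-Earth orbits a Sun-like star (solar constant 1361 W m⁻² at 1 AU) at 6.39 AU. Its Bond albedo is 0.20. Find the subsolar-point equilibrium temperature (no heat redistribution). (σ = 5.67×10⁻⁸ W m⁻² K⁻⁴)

Flux at 6.39 AU: S = 1361/6.39² = 33.3 W m⁻².
At the subsolar point the surface absorbs S(1−A) and emits σT⁴ per unit area — no factor of 4, since only the local patch is in balance.
T = [33.3 × 0.80 / 5.67×10⁻⁸]^(1/4) = (4.70×10⁸)^(1/4) = 147 K.

T_ss ≈ 147 K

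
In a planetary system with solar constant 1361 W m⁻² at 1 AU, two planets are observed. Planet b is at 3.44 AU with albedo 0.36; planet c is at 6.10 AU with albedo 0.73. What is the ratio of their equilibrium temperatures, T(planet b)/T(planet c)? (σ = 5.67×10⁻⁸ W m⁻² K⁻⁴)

T_eq = [S₀(1−A)/(4σd²)]^(1/4), so T ∝ (1−A)^(1/4) / √d.
T₁ = [1361×0.64/(4×5.67×10⁻⁸×3.44²)]^(1/4) = 134.22 K.
T₂ = [1361×0.27/(4×5.67×10⁻⁸×6.10²)]^(1/4) = 81.23 K.

T₁/T₂ ≈ 1.652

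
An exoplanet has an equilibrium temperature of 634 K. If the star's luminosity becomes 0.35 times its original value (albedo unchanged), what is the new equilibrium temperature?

T_eq ∝ L^(1/4) · d^(−1/2).
T′ = 634 × 0.35^(1/4) = 488 K.

T_eq ≈ 488 K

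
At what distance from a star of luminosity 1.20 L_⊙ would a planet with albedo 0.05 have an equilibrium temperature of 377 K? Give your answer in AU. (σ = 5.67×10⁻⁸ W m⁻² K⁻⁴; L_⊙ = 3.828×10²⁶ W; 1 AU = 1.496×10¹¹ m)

d ≈ 0.582 AU

L = 1.20 × 3.828×10²⁶ = 4.59×10²⁶ W.
From T_eq⁴ = L(1−A)/(16πσd²): d = √[L(1−A)/(16πσT_eq⁴)].
d = √[4.59×10²⁶ × 0.95 / (16π × 5.67×10⁻⁸ × (377)⁴)] = 8.71×10¹⁰ m = 0.582 AU.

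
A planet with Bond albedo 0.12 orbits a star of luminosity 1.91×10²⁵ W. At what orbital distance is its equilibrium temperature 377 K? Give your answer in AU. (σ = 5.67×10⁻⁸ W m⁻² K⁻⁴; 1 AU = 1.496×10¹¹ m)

d ≈ 0.114 AU

From T_eq⁴ = L(1−A)/(16πσd²): d = √[L(1−A)/(16πσT_eq⁴)].
d = √[1.91×10²⁵ × 0.88 / (16π × 5.67×10⁻⁸ × (377)⁴)] = 1.71×10¹⁰ m = 0.114 AU.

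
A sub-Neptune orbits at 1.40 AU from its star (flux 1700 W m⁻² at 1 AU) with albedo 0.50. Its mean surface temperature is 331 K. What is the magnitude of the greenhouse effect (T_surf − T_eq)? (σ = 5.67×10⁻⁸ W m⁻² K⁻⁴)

ΔT ≈ 121.9 K

S = 1700/1.40² = 867.3 W m⁻².
T_eq = [S(1−A)/(4σ)]^(1/4) = [867.3×0.50/(4×5.67×10⁻⁸)]^(1/4) = 209.1 K.
ΔT = T_surf − T_eq = 331 − 209.1.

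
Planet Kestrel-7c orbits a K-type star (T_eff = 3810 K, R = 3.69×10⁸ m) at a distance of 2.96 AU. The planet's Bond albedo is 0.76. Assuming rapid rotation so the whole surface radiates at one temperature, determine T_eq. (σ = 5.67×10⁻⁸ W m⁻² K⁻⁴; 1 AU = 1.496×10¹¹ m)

T_eq ≈ 54.4 K

d = 2.96 AU = 4.43×10¹¹ m.
L = 4πR_⋆²σT_⋆⁴ = 4π(3.69×10⁸)² × 5.67×10⁻⁸ × (3810)⁴ = 2.04×10²⁵ W.
S = L/(4πd²) = 8.30 W m⁻².
Energy balance: absorbed = emitted ⇒ πR²·S(1−A) = 4πR²·σT_eq⁴, so T_eq⁴ = S(1−A)/(4σ).
T_eq = [8.30 × 0.24 / (4 × 5.67×10⁻⁸)]^(1/4) = (8.78×10⁶)^(1/4) = 54.4 K.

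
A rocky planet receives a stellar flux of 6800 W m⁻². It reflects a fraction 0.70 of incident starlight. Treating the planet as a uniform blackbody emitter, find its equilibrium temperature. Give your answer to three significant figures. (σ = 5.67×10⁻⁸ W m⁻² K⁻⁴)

T_eq ≈ 308 K

Energy balance: absorbed = emitted ⇒ πR²·S(1−A) = 4πR²·σT_eq⁴, so T_eq⁴ = S(1−A)/(4σ).
T_eq = [6800 × 0.30 / (4 × 5.67×10⁻⁸)]^(1/4) = (8.99×10⁹)^(1/4) = 308 K.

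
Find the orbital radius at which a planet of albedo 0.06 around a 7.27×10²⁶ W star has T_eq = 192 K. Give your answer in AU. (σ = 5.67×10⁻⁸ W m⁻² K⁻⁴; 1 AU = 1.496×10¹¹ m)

From T_eq⁴ = L(1−A)/(16πσd²): d = √[L(1−A)/(16πσT_eq⁴)].
d = √[7.27×10²⁶ × 0.94 / (16π × 5.67×10⁻⁸ × (192)⁴)] = 4.20×10¹¹ m = 2.81 AU.

d ≈ 2.81 AU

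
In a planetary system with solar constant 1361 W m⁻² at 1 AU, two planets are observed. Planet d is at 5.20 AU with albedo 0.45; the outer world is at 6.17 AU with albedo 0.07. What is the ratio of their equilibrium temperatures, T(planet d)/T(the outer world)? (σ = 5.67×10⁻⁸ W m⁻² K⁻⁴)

T₁/T₂ ≈ 0.955

T_eq = [S₀(1−A)/(4σd²)]^(1/4), so T ∝ (1−A)^(1/4) / √d.
T₁ = [1361×0.55/(4×5.67×10⁻⁸×5.20²)]^(1/4) = 105.11 K.
T₂ = [1361×0.93/(4×5.67×10⁻⁸×6.17²)]^(1/4) = 110.04 K.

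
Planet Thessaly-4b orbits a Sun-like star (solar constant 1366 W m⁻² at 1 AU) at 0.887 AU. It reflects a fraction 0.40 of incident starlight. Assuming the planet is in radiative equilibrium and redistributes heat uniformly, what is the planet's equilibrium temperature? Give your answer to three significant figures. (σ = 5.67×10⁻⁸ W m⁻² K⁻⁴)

Flux at 0.887 AU: S = 1366/0.887² = 1740 W m⁻².
Energy balance: absorbed = emitted ⇒ πR²·S(1−A) = 4πR²·σT_eq⁴, so T_eq⁴ = S(1−A)/(4σ).
T_eq = [1740 × 0.60 / (4 × 5.67×10⁻⁸)]^(1/4) = (4.59×10⁹)^(1/4) = 260 K.

T_eq ≈ 260 K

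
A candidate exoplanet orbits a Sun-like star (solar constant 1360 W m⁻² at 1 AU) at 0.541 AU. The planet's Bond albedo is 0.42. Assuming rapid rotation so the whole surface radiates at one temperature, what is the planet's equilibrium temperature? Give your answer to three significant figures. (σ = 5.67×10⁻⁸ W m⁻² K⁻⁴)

T_eq ≈ 330 K

Flux at 0.541 AU: S = 1360/0.541² = 4650 W m⁻².
Energy balance: absorbed = emitted ⇒ πR²·S(1−A) = 4πR²·σT_eq⁴, so T_eq⁴ = S(1−A)/(4σ).
T_eq = [4650 × 0.58 / (4 × 5.67×10⁻⁸)]^(1/4) = (1.19×10¹⁰)^(1/4) = 330 K.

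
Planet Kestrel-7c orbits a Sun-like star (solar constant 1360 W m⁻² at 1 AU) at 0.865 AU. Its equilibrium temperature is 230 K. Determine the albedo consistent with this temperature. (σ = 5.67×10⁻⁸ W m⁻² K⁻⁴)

Flux at 0.865 AU: S = 1360/0.865² = 1820 W m⁻².
From T_eq⁴ = S(1−A)/(4σ): 1−A = 4σT_eq⁴/S.
1−A = 4 × 5.67×10⁻⁸ × (230)⁴ / 1820 = 0.349.

A ≈ 0.65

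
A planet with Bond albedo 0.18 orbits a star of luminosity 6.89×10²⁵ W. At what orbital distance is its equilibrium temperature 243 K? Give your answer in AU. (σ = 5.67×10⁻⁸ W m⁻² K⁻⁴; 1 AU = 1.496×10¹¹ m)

From T_eq⁴ = L(1−A)/(16πσd²): d = √[L(1−A)/(16πσT_eq⁴)].
d = √[6.89×10²⁵ × 0.82 / (16π × 5.67×10⁻⁸ × (243)⁴)] = 7.54×10¹⁰ m = 0.504 AU.

d ≈ 0.504 AU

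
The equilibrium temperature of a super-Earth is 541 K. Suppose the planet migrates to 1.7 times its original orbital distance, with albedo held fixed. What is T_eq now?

T_eq ≈ 415 K

T_eq ∝ L^(1/4) · d^(−1/2).
T′ = 541 / 1.7^(1/2) = 415 K.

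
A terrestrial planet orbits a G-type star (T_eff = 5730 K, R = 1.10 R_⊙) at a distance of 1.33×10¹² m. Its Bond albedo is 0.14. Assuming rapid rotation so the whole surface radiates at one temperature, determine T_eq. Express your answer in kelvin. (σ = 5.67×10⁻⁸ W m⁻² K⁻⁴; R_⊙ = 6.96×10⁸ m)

R_⋆ = 1.10 × 6.96×10⁸ = 7.66×10⁸ m.
L = 4πR_⋆²σT_⋆⁴ = 4π(7.66×10⁸)² × 5.67×10⁻⁸ × (5730)⁴ = 4.50×10²⁶ W.
S = L/(4πd²) = 20.3 W m⁻².
Energy balance: absorbed = emitted ⇒ πR²·S(1−A) = 4πR²·σT_eq⁴, so T_eq⁴ = S(1−A)/(4σ).
T_eq = [20.3 × 0.86 / (4 × 5.67×10⁻⁸)]^(1/4) = (7.68×10⁷)^(1/4) = 93.6 K.

T_eq ≈ 93.6 K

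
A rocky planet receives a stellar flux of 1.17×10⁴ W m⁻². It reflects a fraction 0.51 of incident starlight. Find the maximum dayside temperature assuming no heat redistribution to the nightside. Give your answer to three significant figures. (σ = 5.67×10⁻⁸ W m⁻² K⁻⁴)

With no redistribution each surface element balances locally: S(1−A) = σT⁴.
T = [1.17×10⁴ × 0.49 / 5.67×10⁻⁸]^(1/4) = (1.01×10¹¹)^(1/4) = 564 K.

T_ss ≈ 564 K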